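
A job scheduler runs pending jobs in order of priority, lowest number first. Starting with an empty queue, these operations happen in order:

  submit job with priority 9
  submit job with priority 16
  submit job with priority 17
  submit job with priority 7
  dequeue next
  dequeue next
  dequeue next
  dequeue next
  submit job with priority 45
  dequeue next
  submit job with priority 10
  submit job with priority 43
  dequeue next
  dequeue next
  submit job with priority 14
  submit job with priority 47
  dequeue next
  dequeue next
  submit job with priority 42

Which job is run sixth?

insert 9 → {9}
insert 16 → {9, 16}
insert 17 → {9, 16, 17}
insert 7 → {7, 9, 16, 17}
dequeue next → 7; now {9, 16, 17}
dequeue next → 9; now {16, 17}
dequeue next → 16; now {17}
dequeue next → 17; now {}
insert 45 → {45}
dequeue next → 45; now {}
insert 10 → {10}
insert 43 → {10, 43}
dequeue next → 10; now {43}
dequeue next → 43; now {}
insert 14 → {14}
insert 47 → {14, 47}
dequeue next → 14; now {47}
dequeue next → 47; now {}
insert 42 → {42}

10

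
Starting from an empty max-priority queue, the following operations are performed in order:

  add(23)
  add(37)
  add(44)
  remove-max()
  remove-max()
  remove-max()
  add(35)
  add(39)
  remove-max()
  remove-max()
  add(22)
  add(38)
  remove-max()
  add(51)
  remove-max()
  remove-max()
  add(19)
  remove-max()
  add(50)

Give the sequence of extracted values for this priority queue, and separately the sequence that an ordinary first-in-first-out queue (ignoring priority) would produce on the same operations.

priority queue: 44, 37, 23, 39, 35, 38, 51, 22, 19; FIFO queue: [23, 37, 44, 35, 39, 22, 38, 51, 19]

insert 23 → {23}
insert 37 → {37, 23}
insert 44 → {44, 37, 23}
remove-max → 44; now {37, 23}
remove-max → 37; now {23}
remove-max → 23; now {}
insert 35 → {35}
insert 39 → {39, 35}
remove-max → 39; now {35}
remove-max → 35; now {}
insert 22 → {22}
insert 38 → {38, 22}
remove-max → 38; now {22}
insert 51 → {51, 22}
remove-max → 51; now {22}
remove-max → 22; now {}
insert 19 → {19}
remove-max → 19; now {}
insert 50 → {50}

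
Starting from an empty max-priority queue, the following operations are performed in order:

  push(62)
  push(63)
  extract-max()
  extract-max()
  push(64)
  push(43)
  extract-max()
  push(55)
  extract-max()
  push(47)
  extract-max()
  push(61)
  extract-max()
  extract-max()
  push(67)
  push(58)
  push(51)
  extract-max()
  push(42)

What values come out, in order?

insert 62 → {62}
insert 63 → {63, 62}
extract-max → 63; now {62}
extract-max → 62; now {}
insert 64 → {64}
insert 43 → {64, 43}
extract-max → 64; now {43}
insert 55 → {55, 43}
extract-max → 55; now {43}
insert 47 → {47, 43}
extract-max → 47; now {43}
insert 61 → {61, 43}
extract-max → 61; now {43}
extract-max → 43; now {}
insert 67 → {67}
insert 58 → {67, 58}
insert 51 → {67, 58, 51}
extract-max → 67; now {58, 51}
insert 42 → {58, 51, 42}

63 → 62 → 64 → 55 → 47 → 61 → 43 → 67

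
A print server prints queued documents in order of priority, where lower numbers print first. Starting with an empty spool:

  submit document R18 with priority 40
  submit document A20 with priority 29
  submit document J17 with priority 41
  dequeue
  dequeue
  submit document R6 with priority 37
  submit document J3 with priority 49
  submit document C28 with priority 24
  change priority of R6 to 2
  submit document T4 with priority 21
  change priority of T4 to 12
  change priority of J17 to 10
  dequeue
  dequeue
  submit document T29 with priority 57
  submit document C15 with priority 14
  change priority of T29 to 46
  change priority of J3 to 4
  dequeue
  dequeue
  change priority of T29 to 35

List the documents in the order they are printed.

add R18 (priority 40) → {R18:40}
add A20 (priority 29) → {A20:29, R18:40}
add J17 (priority 41) → {A20:29, R18:40, J17:41}
dequeue → A20; now {R18:40, J17:41}
dequeue → R18; now {J17:41}
add R6 (priority 37) → {R6:37, J17:41}
add J3 (priority 49) → {R6:37, J17:41, J3:49}
add C28 (priority 24) → {C28:24, R6:37, J17:41, J3:49}
update R6 to priority 2 → {R6:2, C28:24, J17:41, J3:49}
add T4 (priority 21) → {R6:2, T4:21, C28:24, J17:41, J3:49}
update T4 to priority 12 → {R6:2, T4:12, C28:24, J17:41, J3:49}
update J17 to priority 10 → {R6:2, J17:10, T4:12, C28:24, J3:49}
dequeue → R6; now {J17:10, T4:12, C28:24, J3:49}
dequeue → J17; now {T4:12, C28:24, J3:49}
add T29 (priority 57) → {T4:12, C28:24, J3:49, T29:57}
add C15 (priority 14) → {T4:12, C15:14, C28:24, J3:49, T29:57}
update T29 to priority 46 → {T4:12, C15:14, C28:24, T29:46, J3:49}
update J3 to priority 4 → {J3:4, T4:12, C15:14, C28:24, T29:46}
dequeue → J3; now {T4:12, C15:14, C28:24, T29:46}
dequeue → T4; now {C15:14, C28:24, T29:46}
update T29 to priority 35 → {C15:14, C28:24, T29:35}

[A20, R18, R6, J17, J3, T4]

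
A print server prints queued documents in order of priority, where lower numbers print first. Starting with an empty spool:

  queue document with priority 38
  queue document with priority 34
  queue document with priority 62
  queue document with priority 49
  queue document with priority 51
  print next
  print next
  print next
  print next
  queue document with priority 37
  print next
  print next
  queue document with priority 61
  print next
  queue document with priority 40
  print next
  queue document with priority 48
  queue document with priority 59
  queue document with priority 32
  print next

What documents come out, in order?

insert 38 → {38}
insert 34 → {34, 38}
insert 62 → {34, 38, 62}
insert 49 → {34, 38, 49, 62}
insert 51 → {34, 38, 49, 51, 62}
print next → 34; now {38, 49, 51, 62}
print next → 38; now {49, 51, 62}
print next → 49; now {51, 62}
print next → 51; now {62}
insert 37 → {37, 62}
print next → 37; now {62}
print next → 62; now {}
insert 61 → {61}
print next → 61; now {}
insert 40 → {40}
print next → 40; now {}
insert 48 → {48}
insert 59 → {48, 59}
insert 32 → {32, 48, 59}
print next → 32; now {48, 59}

[34, 38, 49, 51, 37, 62, 61, 40, 32]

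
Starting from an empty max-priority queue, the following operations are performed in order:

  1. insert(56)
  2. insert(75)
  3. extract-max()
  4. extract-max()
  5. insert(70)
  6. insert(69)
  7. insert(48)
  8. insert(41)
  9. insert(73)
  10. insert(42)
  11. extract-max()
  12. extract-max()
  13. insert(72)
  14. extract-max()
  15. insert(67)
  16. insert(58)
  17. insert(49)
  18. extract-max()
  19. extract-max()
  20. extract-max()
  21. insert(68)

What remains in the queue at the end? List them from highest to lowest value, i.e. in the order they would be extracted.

insert 56 → {56}
insert 75 → {75, 56}
extract-max → 75; now {56}
extract-max → 56; now {}
insert 70 → {70}
insert 69 → {70, 69}
insert 48 → {70, 69, 48}
insert 41 → {70, 69, 48, 41}
insert 73 → {73, 70, 69, 48, 41}
insert 42 → {73, 70, 69, 48, 42, 41}
extract-max → 73; now {70, 69, 48, 42, 41}
extract-max → 70; now {69, 48, 42, 41}
insert 72 → {72, 69, 48, 42, 41}
extract-max → 72; now {69, 48, 42, 41}
insert 67 → {69, 67, 48, 42, 41}
insert 58 → {69, 67, 58, 48, 42, 41}
insert 49 → {69, 67, 58, 49, 48, 42, 41}
extract-max → 69; now {67, 58, 49, 48, 42, 41}
extract-max → 67; now {58, 49, 48, 42, 41}
extract-max → 58; now {49, 48, 42, 41}
insert 68 → {68, 49, 48, 42, 41}

68 → 49 → 48 → 42 → 41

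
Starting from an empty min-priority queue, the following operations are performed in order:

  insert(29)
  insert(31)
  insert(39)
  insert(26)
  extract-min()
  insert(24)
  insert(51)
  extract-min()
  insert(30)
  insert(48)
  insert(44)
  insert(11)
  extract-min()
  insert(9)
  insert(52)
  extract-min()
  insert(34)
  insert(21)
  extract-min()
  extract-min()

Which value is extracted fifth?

21

insert 29 → {29}
insert 31 → {29, 31}
insert 39 → {29, 31, 39}
insert 26 → {26, 29, 31, 39}
extract-min → 26; now {29, 31, 39}
insert 24 → {24, 29, 31, 39}
insert 51 → {24, 29, 31, 39, 51}
extract-min → 24; now {29, 31, 39, 51}
insert 30 → {29, 30, 31, 39, 51}
insert 48 → {29, 30, 31, 39, 48, 51}
insert 44 → {29, 30, 31, 39, 44, 48, 51}
insert 11 → {11, 29, 30, 31, 39, 44, 48, 51}
extract-min → 11; now {29, 30, 31, 39, 44, 48, 51}
insert 9 → {9, 29, 30, 31, 39, 44, 48, 51}
insert 52 → {9, 29, 30, 31, 39, 44, 48, 51, 52}
extract-min → 9; now {29, 30, 31, 39, 44, 48, 51, 52}
insert 34 → {29, 30, 31, 34, 39, 44, 48, 51, 52}
insert 21 → {21, 29, 30, 31, 34, 39, 44, 48, 51, 52}
extract-min → 21; now {29, 30, 31, 34, 39, 44, 48, 51, 52}
extract-min → 29; now {30, 31, 34, 39, 44, 48, 51, 52}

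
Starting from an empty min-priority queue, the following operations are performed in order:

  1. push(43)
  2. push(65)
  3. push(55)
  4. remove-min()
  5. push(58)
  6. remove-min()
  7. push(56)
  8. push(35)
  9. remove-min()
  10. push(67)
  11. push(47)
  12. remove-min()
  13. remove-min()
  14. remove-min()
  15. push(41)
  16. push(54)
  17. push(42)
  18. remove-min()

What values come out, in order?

43, 55, 35, 47, 56, 58, 41

insert 43 → {43}
insert 65 → {43, 65}
insert 55 → {43, 55, 65}
remove-min → 43; now {55, 65}
insert 58 → {55, 58, 65}
remove-min → 55; now {58, 65}
insert 56 → {56, 58, 65}
insert 35 → {35, 56, 58, 65}
remove-min → 35; now {56, 58, 65}
insert 67 → {56, 58, 65, 67}
insert 47 → {47, 56, 58, 65, 67}
remove-min → 47; now {56, 58, 65, 67}
remove-min → 56; now {58, 65, 67}
remove-min → 58; now {65, 67}
insert 41 → {41, 65, 67}
insert 54 → {41, 54, 65, 67}
insert 42 → {41, 42, 54, 65, 67}
remove-min → 41; now {42, 54, 65, 67}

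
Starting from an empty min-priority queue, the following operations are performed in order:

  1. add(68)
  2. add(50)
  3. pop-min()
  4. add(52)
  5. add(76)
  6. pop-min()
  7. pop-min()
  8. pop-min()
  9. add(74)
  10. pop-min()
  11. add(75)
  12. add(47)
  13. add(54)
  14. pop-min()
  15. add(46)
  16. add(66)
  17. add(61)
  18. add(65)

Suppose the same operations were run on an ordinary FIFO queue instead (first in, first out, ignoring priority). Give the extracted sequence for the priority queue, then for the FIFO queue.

insert 68 → {68}
insert 50 → {50, 68}
pop-min → 50; now {68}
insert 52 → {52, 68}
insert 76 → {52, 68, 76}
pop-min → 52; now {68, 76}
pop-min → 68; now {76}
pop-min → 76; now {}
insert 74 → {74}
pop-min → 74; now {}
insert 75 → {75}
insert 47 → {47, 75}
insert 54 → {47, 54, 75}
pop-min → 47; now {54, 75}
insert 46 → {46, 54, 75}
insert 66 → {46, 54, 66, 75}
insert 61 → {46, 54, 61, 66, 75}
insert 65 → {46, 54, 61, 65, 66, 75}

priority queue: 50 → 52 → 68 → 76 → 74 → 47; FIFO queue: 68, 50, 52, 76, 74, 75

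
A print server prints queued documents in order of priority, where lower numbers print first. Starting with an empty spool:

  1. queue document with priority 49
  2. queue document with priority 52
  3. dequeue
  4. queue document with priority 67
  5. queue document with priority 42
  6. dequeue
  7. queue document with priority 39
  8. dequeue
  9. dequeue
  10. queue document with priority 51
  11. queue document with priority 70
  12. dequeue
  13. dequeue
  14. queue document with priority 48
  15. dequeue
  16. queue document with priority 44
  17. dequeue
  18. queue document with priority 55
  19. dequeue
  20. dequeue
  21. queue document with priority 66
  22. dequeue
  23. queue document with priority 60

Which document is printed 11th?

66

insert 49 → {49}
insert 52 → {49, 52}
dequeue → 49; now {52}
insert 67 → {52, 67}
insert 42 → {42, 52, 67}
dequeue → 42; now {52, 67}
insert 39 → {39, 52, 67}
dequeue → 39; now {52, 67}
dequeue → 52; now {67}
insert 51 → {51, 67}
insert 70 → {51, 67, 70}
dequeue → 51; now {67, 70}
dequeue → 67; now {70}
insert 48 → {48, 70}
dequeue → 48; now {70}
insert 44 → {44, 70}
dequeue → 44; now {70}
insert 55 → {55, 70}
dequeue → 55; now {70}
dequeue → 70; now {}
insert 66 → {66}
dequeue → 66; now {}
insert 60 → {60}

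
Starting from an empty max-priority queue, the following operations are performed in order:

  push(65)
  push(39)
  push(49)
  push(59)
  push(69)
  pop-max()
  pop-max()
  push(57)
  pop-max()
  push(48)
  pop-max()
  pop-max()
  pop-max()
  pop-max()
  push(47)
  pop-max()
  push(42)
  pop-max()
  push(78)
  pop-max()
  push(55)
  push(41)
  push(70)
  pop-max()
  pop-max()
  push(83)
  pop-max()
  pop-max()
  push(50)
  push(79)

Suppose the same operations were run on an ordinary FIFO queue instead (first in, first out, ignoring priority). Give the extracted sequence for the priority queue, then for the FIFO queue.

insert 65 → {65}
insert 39 → {65, 39}
insert 49 → {65, 49, 39}
insert 59 → {65, 59, 49, 39}
insert 69 → {69, 65, 59, 49, 39}
pop-max → 69; now {65, 59, 49, 39}
pop-max → 65; now {59, 49, 39}
insert 57 → {59, 57, 49, 39}
pop-max → 59; now {57, 49, 39}
insert 48 → {57, 49, 48, 39}
pop-max → 57; now {49, 48, 39}
pop-max → 49; now {48, 39}
pop-max → 48; now {39}
pop-max → 39; now {}
insert 47 → {47}
pop-max → 47; now {}
insert 42 → {42}
pop-max → 42; now {}
insert 78 → {78}
pop-max → 78; now {}
insert 55 → {55}
insert 41 → {55, 41}
insert 70 → {70, 55, 41}
pop-max → 70; now {55, 41}
pop-max → 55; now {41}
insert 83 → {83, 41}
pop-max → 83; now {41}
pop-max → 41; now {}
insert 50 → {50}
insert 79 → {79, 50}

priority queue: 69, 65, 59, 57, 49, 48, 39, 47, 42, 78, 70, 55, 83, 41; FIFO queue: [65, 39, 49, 59, 69, 57, 48, 47, 42, 78, 55, 41, 70, 83]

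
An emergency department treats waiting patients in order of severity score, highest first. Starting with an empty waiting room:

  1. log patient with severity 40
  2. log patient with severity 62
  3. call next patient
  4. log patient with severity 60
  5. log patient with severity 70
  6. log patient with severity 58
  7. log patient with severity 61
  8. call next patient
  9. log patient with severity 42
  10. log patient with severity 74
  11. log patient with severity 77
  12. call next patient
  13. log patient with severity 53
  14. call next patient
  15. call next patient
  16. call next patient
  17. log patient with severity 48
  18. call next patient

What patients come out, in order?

insert 40 → {40}
insert 62 → {62, 40}
call next patient → 62; now {40}
insert 60 → {60, 40}
insert 70 → {70, 60, 40}
insert 58 → {70, 60, 58, 40}
insert 61 → {70, 61, 60, 58, 40}
call next patient → 70; now {61, 60, 58, 40}
insert 42 → {61, 60, 58, 42, 40}
insert 74 → {74, 61, 60, 58, 42, 40}
insert 77 → {77, 74, 61, 60, 58, 42, 40}
call next patient → 77; now {74, 61, 60, 58, 42, 40}
insert 53 → {74, 61, 60, 58, 53, 42, 40}
call next patient → 74; now {61, 60, 58, 53, 42, 40}
call next patient → 61; now {60, 58, 53, 42, 40}
call next patient → 60; now {58, 53, 42, 40}
insert 48 → {58, 53, 48, 42, 40}
call next patient → 58; now {53, 48, 42, 40}

62 → 70 → 77 → 74 → 61 → 60 → 58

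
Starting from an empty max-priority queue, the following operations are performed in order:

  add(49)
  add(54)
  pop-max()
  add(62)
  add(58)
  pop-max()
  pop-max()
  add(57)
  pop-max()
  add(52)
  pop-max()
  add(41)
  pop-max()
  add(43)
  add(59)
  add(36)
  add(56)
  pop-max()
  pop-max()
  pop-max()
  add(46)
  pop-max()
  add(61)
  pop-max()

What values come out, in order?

insert 49 → {49}
insert 54 → {54, 49}
pop-max → 54; now {49}
insert 62 → {62, 49}
insert 58 → {62, 58, 49}
pop-max → 62; now {58, 49}
pop-max → 58; now {49}
insert 57 → {57, 49}
pop-max → 57; now {49}
insert 52 → {52, 49}
pop-max → 52; now {49}
insert 41 → {49, 41}
pop-max → 49; now {41}
insert 43 → {43, 41}
insert 59 → {59, 43, 41}
insert 36 → {59, 43, 41, 36}
insert 56 → {59, 56, 43, 41, 36}
pop-max → 59; now {56, 43, 41, 36}
pop-max → 56; now {43, 41, 36}
pop-max → 43; now {41, 36}
insert 46 → {46, 41, 36}
pop-max → 46; now {41, 36}
insert 61 → {61, 41, 36}
pop-max → 61; now {41, 36}

54, 62, 58, 57, 52, 49, 59, 56, 43, 46, 61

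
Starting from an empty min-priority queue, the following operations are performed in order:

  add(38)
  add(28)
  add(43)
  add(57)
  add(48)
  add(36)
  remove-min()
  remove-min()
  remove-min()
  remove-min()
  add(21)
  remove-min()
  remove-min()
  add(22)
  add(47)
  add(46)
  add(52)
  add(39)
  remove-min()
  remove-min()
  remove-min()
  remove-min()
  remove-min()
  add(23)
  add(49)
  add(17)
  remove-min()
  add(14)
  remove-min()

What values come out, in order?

28 → 36 → 38 → 43 → 21 → 48 → 22 → 39 → 46 → 47 → 52 → 17 → 14

insert 38 → {38}
insert 28 → {28, 38}
insert 43 → {28, 38, 43}
insert 57 → {28, 38, 43, 57}
insert 48 → {28, 38, 43, 48, 57}
insert 36 → {28, 36, 38, 43, 48, 57}
remove-min → 28; now {36, 38, 43, 48, 57}
remove-min → 36; now {38, 43, 48, 57}
remove-min → 38; now {43, 48, 57}
remove-min → 43; now {48, 57}
insert 21 → {21, 48, 57}
remove-min → 21; now {48, 57}
remove-min → 48; now {57}
insert 22 → {22, 57}
insert 47 → {22, 47, 57}
insert 46 → {22, 46, 47, 57}
insert 52 → {22, 46, 47, 52, 57}
insert 39 → {22, 39, 46, 47, 52, 57}
remove-min → 22; now {39, 46, 47, 52, 57}
remove-min → 39; now {46, 47, 52, 57}
remove-min → 46; now {47, 52, 57}
remove-min → 47; now {52, 57}
remove-min → 52; now {57}
insert 23 → {23, 57}
insert 49 → {23, 49, 57}
insert 17 → {17, 23, 49, 57}
remove-min → 17; now {23, 49, 57}
insert 14 → {14, 23, 49, 57}
remove-min → 14; now {23, 49, 57}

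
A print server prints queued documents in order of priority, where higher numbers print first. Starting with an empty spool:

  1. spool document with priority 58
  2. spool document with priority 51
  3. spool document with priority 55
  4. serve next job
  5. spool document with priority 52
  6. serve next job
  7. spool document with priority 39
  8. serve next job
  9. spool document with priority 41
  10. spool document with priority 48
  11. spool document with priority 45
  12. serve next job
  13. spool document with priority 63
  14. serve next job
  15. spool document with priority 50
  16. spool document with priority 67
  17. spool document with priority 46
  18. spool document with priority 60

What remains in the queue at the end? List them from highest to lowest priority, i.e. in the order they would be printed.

insert 58 → {58}
insert 51 → {58, 51}
insert 55 → {58, 55, 51}
serve next job → 58; now {55, 51}
insert 52 → {55, 52, 51}
serve next job → 55; now {52, 51}
insert 39 → {52, 51, 39}
serve next job → 52; now {51, 39}
insert 41 → {51, 41, 39}
insert 48 → {51, 48, 41, 39}
insert 45 → {51, 48, 45, 41, 39}
serve next job → 51; now {48, 45, 41, 39}
insert 63 → {63, 48, 45, 41, 39}
serve next job → 63; now {48, 45, 41, 39}
insert 50 → {50, 48, 45, 41, 39}
insert 67 → {67, 50, 48, 45, 41, 39}
insert 46 → {67, 50, 48, 46, 45, 41, 39}
insert 60 → {67, 60, 50, 48, 46, 45, 41, 39}

[67, 60, 50, 48, 46, 45, 41, 39]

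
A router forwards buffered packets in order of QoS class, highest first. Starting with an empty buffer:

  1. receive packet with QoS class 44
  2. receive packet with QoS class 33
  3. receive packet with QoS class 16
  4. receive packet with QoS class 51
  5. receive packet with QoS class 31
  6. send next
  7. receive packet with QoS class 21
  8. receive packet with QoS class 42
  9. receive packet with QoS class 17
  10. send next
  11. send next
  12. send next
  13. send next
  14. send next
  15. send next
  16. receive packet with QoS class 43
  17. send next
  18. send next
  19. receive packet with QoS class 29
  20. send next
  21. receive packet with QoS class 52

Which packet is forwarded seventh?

insert 44 → {44}
insert 33 → {44, 33}
insert 16 → {44, 33, 16}
insert 51 → {51, 44, 33, 16}
insert 31 → {51, 44, 33, 31, 16}
send next → 51; now {44, 33, 31, 16}
insert 21 → {44, 33, 31, 21, 16}
insert 42 → {44, 42, 33, 31, 21, 16}
insert 17 → {44, 42, 33, 31, 21, 17, 16}
send next → 44; now {42, 33, 31, 21, 17, 16}
send next → 42; now {33, 31, 21, 17, 16}
send next → 33; now {31, 21, 17, 16}
send next → 31; now {21, 17, 16}
send next → 21; now {17, 16}
send next → 17; now {16}
insert 43 → {43, 16}
send next → 43; now {16}
send next → 16; now {}
insert 29 → {29}
send next → 29; now {}
insert 52 → {52}

17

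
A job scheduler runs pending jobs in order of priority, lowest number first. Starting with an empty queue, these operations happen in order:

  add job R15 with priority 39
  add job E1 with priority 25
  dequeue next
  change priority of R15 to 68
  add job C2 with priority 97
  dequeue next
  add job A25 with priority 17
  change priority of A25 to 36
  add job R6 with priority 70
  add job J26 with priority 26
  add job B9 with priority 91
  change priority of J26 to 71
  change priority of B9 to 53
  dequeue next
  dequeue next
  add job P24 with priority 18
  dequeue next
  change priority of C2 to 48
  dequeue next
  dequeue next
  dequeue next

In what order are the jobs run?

E1, R15, A25, B9, P24, C2, R6, J26

add R15 (priority 39) → {R15:39}
add E1 (priority 25) → {E1:25, R15:39}
dequeue next → E1; now {R15:39}
update R15 to priority 68 → {R15:68}
add C2 (priority 97) → {R15:68, C2:97}
dequeue next → R15; now {C2:97}
add A25 (priority 17) → {A25:17, C2:97}
update A25 to priority 36 → {A25:36, C2:97}
add R6 (priority 70) → {A25:36, R6:70, C2:97}
add J26 (priority 26) → {J26:26, A25:36, R6:70, C2:97}
add B9 (priority 91) → {J26:26, A25:36, R6:70, B9:91, C2:97}
update J26 to priority 71 → {A25:36, R6:70, J26:71, B9:91, C2:97}
update B9 to priority 53 → {A25:36, B9:53, R6:70, J26:71, C2:97}
dequeue next → A25; now {B9:53, R6:70, J26:71, C2:97}
dequeue next → B9; now {R6:70, J26:71, C2:97}
add P24 (priority 18) → {P24:18, R6:70, J26:71, C2:97}
dequeue next → P24; now {R6:70, J26:71, C2:97}
update C2 to priority 48 → {C2:48, R6:70, J26:71}
dequeue next → C2; now {R6:70, J26:71}
dequeue next → R6; now {J26:71}
dequeue next → J26; now {}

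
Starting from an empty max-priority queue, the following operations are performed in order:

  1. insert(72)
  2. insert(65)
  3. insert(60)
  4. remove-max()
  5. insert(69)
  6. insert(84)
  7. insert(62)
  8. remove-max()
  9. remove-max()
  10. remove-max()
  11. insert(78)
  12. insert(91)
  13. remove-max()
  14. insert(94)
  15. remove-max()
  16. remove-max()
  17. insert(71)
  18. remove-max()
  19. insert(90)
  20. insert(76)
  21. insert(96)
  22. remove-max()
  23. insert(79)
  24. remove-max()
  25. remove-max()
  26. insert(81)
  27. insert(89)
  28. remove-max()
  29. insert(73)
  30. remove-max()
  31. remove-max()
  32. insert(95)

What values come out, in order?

insert 72 → {72}
insert 65 → {72, 65}
insert 60 → {72, 65, 60}
remove-max → 72; now {65, 60}
insert 69 → {69, 65, 60}
insert 84 → {84, 69, 65, 60}
insert 62 → {84, 69, 65, 62, 60}
remove-max → 84; now {69, 65, 62, 60}
remove-max → 69; now {65, 62, 60}
remove-max → 65; now {62, 60}
insert 78 → {78, 62, 60}
insert 91 → {91, 78, 62, 60}
remove-max → 91; now {78, 62, 60}
insert 94 → {94, 78, 62, 60}
remove-max → 94; now {78, 62, 60}
remove-max → 78; now {62, 60}
insert 71 → {71, 62, 60}
remove-max → 71; now {62, 60}
insert 90 → {90, 62, 60}
insert 76 → {90, 76, 62, 60}
insert 96 → {96, 90, 76, 62, 60}
remove-max → 96; now {90, 76, 62, 60}
insert 79 → {90, 79, 76, 62, 60}
remove-max → 90; now {79, 76, 62, 60}
remove-max → 79; now {76, 62, 60}
insert 81 → {81, 76, 62, 60}
insert 89 → {89, 81, 76, 62, 60}
remove-max → 89; now {81, 76, 62, 60}
insert 73 → {81, 76, 73, 62, 60}
remove-max → 81; now {76, 73, 62, 60}
remove-max → 76; now {73, 62, 60}
insert 95 → {95, 73, 62, 60}

72, 84, 69, 65, 91, 94, 78, 71, 96, 90, 79, 89, 81, 76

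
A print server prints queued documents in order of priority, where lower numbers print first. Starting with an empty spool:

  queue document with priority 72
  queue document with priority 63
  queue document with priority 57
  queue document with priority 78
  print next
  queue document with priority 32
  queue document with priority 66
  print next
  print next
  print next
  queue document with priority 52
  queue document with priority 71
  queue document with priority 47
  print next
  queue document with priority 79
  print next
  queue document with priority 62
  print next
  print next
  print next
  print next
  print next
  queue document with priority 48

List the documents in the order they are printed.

[57, 32, 63, 66, 47, 52, 62, 71, 72, 78, 79]

insert 72 → {72}
insert 63 → {63, 72}
insert 57 → {57, 63, 72}
insert 78 → {57, 63, 72, 78}
print next → 57; now {63, 72, 78}
insert 32 → {32, 63, 72, 78}
insert 66 → {32, 63, 66, 72, 78}
print next → 32; now {63, 66, 72, 78}
print next → 63; now {66, 72, 78}
print next → 66; now {72, 78}
insert 52 → {52, 72, 78}
insert 71 → {52, 71, 72, 78}
insert 47 → {47, 52, 71, 72, 78}
print next → 47; now {52, 71, 72, 78}
insert 79 → {52, 71, 72, 78, 79}
print next → 52; now {71, 72, 78, 79}
insert 62 → {62, 71, 72, 78, 79}
print next → 62; now {71, 72, 78, 79}
print next → 71; now {72, 78, 79}
print next → 72; now {78, 79}
print next → 78; now {79}
print next → 79; now {}
insert 48 → {48}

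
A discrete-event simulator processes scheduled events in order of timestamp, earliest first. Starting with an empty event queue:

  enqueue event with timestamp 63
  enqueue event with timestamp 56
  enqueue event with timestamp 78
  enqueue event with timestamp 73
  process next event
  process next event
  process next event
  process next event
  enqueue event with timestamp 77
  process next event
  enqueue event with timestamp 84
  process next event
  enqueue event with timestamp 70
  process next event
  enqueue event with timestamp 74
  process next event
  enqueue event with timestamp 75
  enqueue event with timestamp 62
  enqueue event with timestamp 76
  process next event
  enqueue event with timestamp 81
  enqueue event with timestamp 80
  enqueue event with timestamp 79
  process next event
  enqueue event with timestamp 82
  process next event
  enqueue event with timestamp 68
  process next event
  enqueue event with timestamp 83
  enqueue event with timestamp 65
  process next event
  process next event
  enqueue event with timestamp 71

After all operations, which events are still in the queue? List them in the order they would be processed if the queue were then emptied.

71, 80, 81, 82, 83

insert 63 → {63}
insert 56 → {56, 63}
insert 78 → {56, 63, 78}
insert 73 → {56, 63, 73, 78}
process next event → 56; now {63, 73, 78}
process next event → 63; now {73, 78}
process next event → 73; now {78}
process next event → 78; now {}
insert 77 → {77}
process next event → 77; now {}
insert 84 → {84}
process next event → 84; now {}
insert 70 → {70}
process next event → 70; now {}
insert 74 → {74}
process next event → 74; now {}
insert 75 → {75}
insert 62 → {62, 75}
insert 76 → {62, 75, 76}
process next event → 62; now {75, 76}
insert 81 → {75, 76, 81}
insert 80 → {75, 76, 80, 81}
insert 79 → {75, 76, 79, 80, 81}
process next event → 75; now {76, 79, 80, 81}
insert 82 → {76, 79, 80, 81, 82}
process next event → 76; now {79, 80, 81, 82}
insert 68 → {68, 79, 80, 81, 82}
process next event → 68; now {79, 80, 81, 82}
insert 83 → {79, 80, 81, 82, 83}
insert 65 → {65, 79, 80, 81, 82, 83}
process next event → 65; now {79, 80, 81, 82, 83}
process next event → 79; now {80, 81, 82, 83}
insert 71 → {71, 80, 81, 82, 83}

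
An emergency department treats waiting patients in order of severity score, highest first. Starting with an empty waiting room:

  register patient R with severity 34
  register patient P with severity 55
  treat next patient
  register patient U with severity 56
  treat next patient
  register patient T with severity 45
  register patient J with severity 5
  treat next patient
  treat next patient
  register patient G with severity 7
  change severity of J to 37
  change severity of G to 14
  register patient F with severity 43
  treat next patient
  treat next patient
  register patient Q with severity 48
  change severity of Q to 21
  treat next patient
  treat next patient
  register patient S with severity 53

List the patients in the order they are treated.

add R (severity 34) → {R:34}
add P (severity 55) → {P:55, R:34}
treat next patient → P; now {R:34}
add U (severity 56) → {U:56, R:34}
treat next patient → U; now {R:34}
add T (severity 45) → {T:45, R:34}
add J (severity 5) → {T:45, R:34, J:5}
treat next patient → T; now {R:34, J:5}
treat next patient → R; now {J:5}
add G (severity 7) → {G:7, J:5}
update J to severity 37 → {J:37, G:7}
update G to severity 14 → {J:37, G:14}
add F (severity 43) → {F:43, J:37, G:14}
treat next patient → F; now {J:37, G:14}
treat next patient → J; now {G:14}
add Q (severity 48) → {Q:48, G:14}
update Q to severity 21 → {Q:21, G:14}
treat next patient → Q; now {G:14}
treat next patient → G; now {}
add S (severity 53) → {S:53}

[P, U, T, R, F, J, Q, G]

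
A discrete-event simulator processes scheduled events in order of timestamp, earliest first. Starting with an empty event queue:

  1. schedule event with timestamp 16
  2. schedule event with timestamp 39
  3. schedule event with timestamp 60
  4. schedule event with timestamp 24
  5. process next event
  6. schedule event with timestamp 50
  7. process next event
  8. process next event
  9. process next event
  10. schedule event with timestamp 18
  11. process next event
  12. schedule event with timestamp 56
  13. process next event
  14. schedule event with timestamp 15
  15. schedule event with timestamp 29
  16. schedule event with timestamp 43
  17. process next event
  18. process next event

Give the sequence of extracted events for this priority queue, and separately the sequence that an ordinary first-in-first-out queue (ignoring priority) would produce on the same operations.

insert 16 → {16}
insert 39 → {16, 39}
insert 60 → {16, 39, 60}
insert 24 → {16, 24, 39, 60}
process next event → 16; now {24, 39, 60}
insert 50 → {24, 39, 50, 60}
process next event → 24; now {39, 50, 60}
process next event → 39; now {50, 60}
process next event → 50; now {60}
insert 18 → {18, 60}
process next event → 18; now {60}
insert 56 → {56, 60}
process next event → 56; now {60}
insert 15 → {15, 60}
insert 29 → {15, 29, 60}
insert 43 → {15, 29, 43, 60}
process next event → 15; now {29, 43, 60}
process next event → 29; now {43, 60}

priority queue: 16 → 24 → 39 → 50 → 18 → 56 → 15 → 29; FIFO queue: [16, 39, 60, 24, 50, 18, 56, 15]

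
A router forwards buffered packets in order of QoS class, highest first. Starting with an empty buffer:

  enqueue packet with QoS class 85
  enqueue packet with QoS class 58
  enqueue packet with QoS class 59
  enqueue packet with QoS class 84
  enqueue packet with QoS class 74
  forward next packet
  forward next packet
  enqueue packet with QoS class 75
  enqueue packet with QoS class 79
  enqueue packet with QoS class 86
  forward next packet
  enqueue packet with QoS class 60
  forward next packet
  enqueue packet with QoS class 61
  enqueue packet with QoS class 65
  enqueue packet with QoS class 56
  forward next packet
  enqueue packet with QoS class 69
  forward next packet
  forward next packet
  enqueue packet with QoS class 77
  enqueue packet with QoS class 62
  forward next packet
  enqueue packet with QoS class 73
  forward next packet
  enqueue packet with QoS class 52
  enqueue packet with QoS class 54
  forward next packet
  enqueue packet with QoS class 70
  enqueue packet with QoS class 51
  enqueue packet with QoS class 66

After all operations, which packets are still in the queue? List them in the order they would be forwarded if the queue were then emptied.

70 → 66 → 62 → 61 → 60 → 59 → 58 → 56 → 54 → 52 → 51

insert 85 → {85}
insert 58 → {85, 58}
insert 59 → {85, 59, 58}
insert 84 → {85, 84, 59, 58}
insert 74 → {85, 84, 74, 59, 58}
forward next packet → 85; now {84, 74, 59, 58}
forward next packet → 84; now {74, 59, 58}
insert 75 → {75, 74, 59, 58}
insert 79 → {79, 75, 74, 59, 58}
insert 86 → {86, 79, 75, 74, 59, 58}
forward next packet → 86; now {79, 75, 74, 59, 58}
insert 60 → {79, 75, 74, 60, 59, 58}
forward next packet → 79; now {75, 74, 60, 59, 58}
insert 61 → {75, 74, 61, 60, 59, 58}
insert 65 → {75, 74, 65, 61, 60, 59, 58}
insert 56 → {75, 74, 65, 61, 60, 59, 58, 56}
forward next packet → 75; now {74, 65, 61, 60, 59, 58, 56}
insert 69 → {74, 69, 65, 61, 60, 59, 58, 56}
forward next packet → 74; now {69, 65, 61, 60, 59, 58, 56}
forward next packet → 69; now {65, 61, 60, 59, 58, 56}
insert 77 → {77, 65, 61, 60, 59, 58, 56}
insert 62 → {77, 65, 62, 61, 60, 59, 58, 56}
forward next packet → 77; now {65, 62, 61, 60, 59, 58, 56}
insert 73 → {73, 65, 62, 61, 60, 59, 58, 56}
forward next packet → 73; now {65, 62, 61, 60, 59, 58, 56}
insert 52 → {65, 62, 61, 60, 59, 58, 56, 52}
insert 54 → {65, 62, 61, 60, 59, 58, 56, 54, 52}
forward next packet → 65; now {62, 61, 60, 59, 58, 56, 54, 52}
insert 70 → {70, 62, 61, 60, 59, 58, 56, 54, 52}
insert 51 → {70, 62, 61, 60, 59, 58, 56, 54, 52, 51}
insert 66 → {70, 66, 62, 61, 60, 59, 58, 56, 54, 52, 51}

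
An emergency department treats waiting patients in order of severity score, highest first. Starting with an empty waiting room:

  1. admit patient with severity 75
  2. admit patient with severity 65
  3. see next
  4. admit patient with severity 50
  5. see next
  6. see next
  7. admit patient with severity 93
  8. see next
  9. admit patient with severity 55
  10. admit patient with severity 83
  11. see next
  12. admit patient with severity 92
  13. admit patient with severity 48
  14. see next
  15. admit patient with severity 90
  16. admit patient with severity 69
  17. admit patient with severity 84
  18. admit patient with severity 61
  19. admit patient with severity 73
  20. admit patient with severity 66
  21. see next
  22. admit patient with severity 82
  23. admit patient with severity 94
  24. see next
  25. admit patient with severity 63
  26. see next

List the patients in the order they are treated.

insert 75 → {75}
insert 65 → {75, 65}
see next → 75; now {65}
insert 50 → {65, 50}
see next → 65; now {50}
see next → 50; now {}
insert 93 → {93}
see next → 93; now {}
insert 55 → {55}
insert 83 → {83, 55}
see next → 83; now {55}
insert 92 → {92, 55}
insert 48 → {92, 55, 48}
see next → 92; now {55, 48}
insert 90 → {90, 55, 48}
insert 69 → {90, 69, 55, 48}
insert 84 → {90, 84, 69, 55, 48}
insert 61 → {90, 84, 69, 61, 55, 48}
insert 73 → {90, 84, 73, 69, 61, 55, 48}
insert 66 → {90, 84, 73, 69, 66, 61, 55, 48}
see next → 90; now {84, 73, 69, 66, 61, 55, 48}
insert 82 → {84, 82, 73, 69, 66, 61, 55, 48}
insert 94 → {94, 84, 82, 73, 69, 66, 61, 55, 48}
see next → 94; now {84, 82, 73, 69, 66, 61, 55, 48}
insert 63 → {84, 82, 73, 69, 66, 63, 61, 55, 48}
see next → 84; now {82, 73, 69, 66, 63, 61, 55, 48}

75 → 65 → 50 → 93 → 83 → 92 → 90 → 94 → 84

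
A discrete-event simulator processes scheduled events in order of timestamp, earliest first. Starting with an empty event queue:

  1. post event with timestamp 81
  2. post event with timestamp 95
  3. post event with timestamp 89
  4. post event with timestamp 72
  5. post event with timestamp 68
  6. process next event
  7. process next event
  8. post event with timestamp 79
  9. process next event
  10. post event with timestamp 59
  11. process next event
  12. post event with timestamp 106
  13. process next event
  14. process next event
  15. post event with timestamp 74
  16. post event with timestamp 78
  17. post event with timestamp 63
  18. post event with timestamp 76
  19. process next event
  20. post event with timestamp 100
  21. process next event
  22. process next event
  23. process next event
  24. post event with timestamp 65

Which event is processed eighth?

74

insert 81 → {81}
insert 95 → {81, 95}
insert 89 → {81, 89, 95}
insert 72 → {72, 81, 89, 95}
insert 68 → {68, 72, 81, 89, 95}
process next event → 68; now {72, 81, 89, 95}
process next event → 72; now {81, 89, 95}
insert 79 → {79, 81, 89, 95}
process next event → 79; now {81, 89, 95}
insert 59 → {59, 81, 89, 95}
process next event → 59; now {81, 89, 95}
insert 106 → {81, 89, 95, 106}
process next event → 81; now {89, 95, 106}
process next event → 89; now {95, 106}
insert 74 → {74, 95, 106}
insert 78 → {74, 78, 95, 106}
insert 63 → {63, 74, 78, 95, 106}
insert 76 → {63, 74, 76, 78, 95, 106}
process next event → 63; now {74, 76, 78, 95, 106}
insert 100 → {74, 76, 78, 95, 100, 106}
process next event → 74; now {76, 78, 95, 100, 106}
process next event → 76; now {78, 95, 100, 106}
process next event → 78; now {95, 100, 106}
insert 65 → {65, 95, 100, 106}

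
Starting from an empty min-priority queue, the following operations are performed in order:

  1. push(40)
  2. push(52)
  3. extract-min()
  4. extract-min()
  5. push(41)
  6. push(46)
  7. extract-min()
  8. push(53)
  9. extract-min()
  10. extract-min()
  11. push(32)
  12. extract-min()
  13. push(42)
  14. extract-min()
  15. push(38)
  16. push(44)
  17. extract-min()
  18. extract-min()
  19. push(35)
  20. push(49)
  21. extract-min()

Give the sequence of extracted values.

insert 40 → {40}
insert 52 → {40, 52}
extract-min → 40; now {52}
extract-min → 52; now {}
insert 41 → {41}
insert 46 → {41, 46}
extract-min → 41; now {46}
insert 53 → {46, 53}
extract-min → 46; now {53}
extract-min → 53; now {}
insert 32 → {32}
extract-min → 32; now {}
insert 42 → {42}
extract-min → 42; now {}
insert 38 → {38}
insert 44 → {38, 44}
extract-min → 38; now {44}
extract-min → 44; now {}
insert 35 → {35}
insert 49 → {35, 49}
extract-min → 35; now {49}

40 → 52 → 41 → 46 → 53 → 32 → 42 → 38 → 44 → 35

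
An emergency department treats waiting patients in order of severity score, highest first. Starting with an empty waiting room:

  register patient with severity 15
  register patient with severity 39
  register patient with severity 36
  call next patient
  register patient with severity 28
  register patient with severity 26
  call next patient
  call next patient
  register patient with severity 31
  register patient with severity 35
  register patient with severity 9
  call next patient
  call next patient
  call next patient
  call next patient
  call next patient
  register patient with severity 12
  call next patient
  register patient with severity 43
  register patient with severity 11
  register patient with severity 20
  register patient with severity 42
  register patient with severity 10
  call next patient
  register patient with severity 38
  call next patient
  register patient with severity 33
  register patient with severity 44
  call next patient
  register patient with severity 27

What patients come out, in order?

insert 15 → {15}
insert 39 → {39, 15}
insert 36 → {39, 36, 15}
call next patient → 39; now {36, 15}
insert 28 → {36, 28, 15}
insert 26 → {36, 28, 26, 15}
call next patient → 36; now {28, 26, 15}
call next patient → 28; now {26, 15}
insert 31 → {31, 26, 15}
insert 35 → {35, 31, 26, 15}
insert 9 → {35, 31, 26, 15, 9}
call next patient → 35; now {31, 26, 15, 9}
call next patient → 31; now {26, 15, 9}
call next patient → 26; now {15, 9}
call next patient → 15; now {9}
call next patient → 9; now {}
insert 12 → {12}
call next patient → 12; now {}
insert 43 → {43}
insert 11 → {43, 11}
insert 20 → {43, 20, 11}
insert 42 → {43, 42, 20, 11}
insert 10 → {43, 42, 20, 11, 10}
call next patient → 43; now {42, 20, 11, 10}
insert 38 → {42, 38, 20, 11, 10}
call next patient → 42; now {38, 20, 11, 10}
insert 33 → {38, 33, 20, 11, 10}
insert 44 → {44, 38, 33, 20, 11, 10}
call next patient → 44; now {38, 33, 20, 11, 10}
insert 27 → {38, 33, 27, 20, 11, 10}

39 → 36 → 28 → 35 → 31 → 26 → 15 → 9 → 12 → 43 → 42 → 44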